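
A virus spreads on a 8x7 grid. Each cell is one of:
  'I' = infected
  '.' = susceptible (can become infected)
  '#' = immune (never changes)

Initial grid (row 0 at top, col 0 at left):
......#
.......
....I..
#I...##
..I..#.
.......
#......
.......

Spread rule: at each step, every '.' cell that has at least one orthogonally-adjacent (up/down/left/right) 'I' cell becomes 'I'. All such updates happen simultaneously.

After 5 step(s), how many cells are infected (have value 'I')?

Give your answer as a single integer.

Step 0 (initial): 3 infected
Step 1: +9 new -> 12 infected
Step 2: +13 new -> 25 infected
Step 3: +11 new -> 36 infected
Step 4: +6 new -> 42 infected
Step 5: +4 new -> 46 infected

Answer: 46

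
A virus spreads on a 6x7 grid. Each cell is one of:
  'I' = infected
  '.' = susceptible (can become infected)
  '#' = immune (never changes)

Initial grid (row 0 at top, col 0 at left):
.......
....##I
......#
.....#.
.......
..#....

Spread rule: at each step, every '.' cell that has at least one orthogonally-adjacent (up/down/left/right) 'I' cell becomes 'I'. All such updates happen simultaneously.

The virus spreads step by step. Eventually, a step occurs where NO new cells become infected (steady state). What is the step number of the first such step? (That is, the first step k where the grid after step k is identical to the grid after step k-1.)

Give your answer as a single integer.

Answer: 13

Derivation:
Step 0 (initial): 1 infected
Step 1: +1 new -> 2 infected
Step 2: +1 new -> 3 infected
Step 3: +1 new -> 4 infected
Step 4: +1 new -> 5 infected
Step 5: +2 new -> 7 infected
Step 6: +3 new -> 10 infected
Step 7: +5 new -> 15 infected
Step 8: +6 new -> 21 infected
Step 9: +5 new -> 26 infected
Step 10: +4 new -> 30 infected
Step 11: +4 new -> 34 infected
Step 12: +3 new -> 37 infected
Step 13: +0 new -> 37 infected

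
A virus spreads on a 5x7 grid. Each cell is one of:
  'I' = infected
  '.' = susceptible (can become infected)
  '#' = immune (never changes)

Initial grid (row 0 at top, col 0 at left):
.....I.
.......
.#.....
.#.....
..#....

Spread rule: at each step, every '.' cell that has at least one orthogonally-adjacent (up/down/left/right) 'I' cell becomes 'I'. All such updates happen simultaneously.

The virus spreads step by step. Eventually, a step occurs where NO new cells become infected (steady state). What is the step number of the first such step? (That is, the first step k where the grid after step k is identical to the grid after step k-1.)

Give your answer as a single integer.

Answer: 11

Derivation:
Step 0 (initial): 1 infected
Step 1: +3 new -> 4 infected
Step 2: +4 new -> 8 infected
Step 3: +5 new -> 13 infected
Step 4: +6 new -> 19 infected
Step 5: +6 new -> 25 infected
Step 6: +3 new -> 28 infected
Step 7: +1 new -> 29 infected
Step 8: +1 new -> 30 infected
Step 9: +1 new -> 31 infected
Step 10: +1 new -> 32 infected
Step 11: +0 new -> 32 infected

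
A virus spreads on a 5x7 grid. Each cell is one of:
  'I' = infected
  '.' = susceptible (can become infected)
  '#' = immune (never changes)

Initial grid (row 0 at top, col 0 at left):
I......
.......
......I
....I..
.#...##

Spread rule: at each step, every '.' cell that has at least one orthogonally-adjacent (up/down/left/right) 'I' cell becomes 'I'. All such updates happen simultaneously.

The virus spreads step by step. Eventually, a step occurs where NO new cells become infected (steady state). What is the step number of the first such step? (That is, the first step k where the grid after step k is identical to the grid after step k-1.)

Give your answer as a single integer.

Step 0 (initial): 3 infected
Step 1: +9 new -> 12 infected
Step 2: +9 new -> 21 infected
Step 3: +10 new -> 31 infected
Step 4: +1 new -> 32 infected
Step 5: +0 new -> 32 infected

Answer: 5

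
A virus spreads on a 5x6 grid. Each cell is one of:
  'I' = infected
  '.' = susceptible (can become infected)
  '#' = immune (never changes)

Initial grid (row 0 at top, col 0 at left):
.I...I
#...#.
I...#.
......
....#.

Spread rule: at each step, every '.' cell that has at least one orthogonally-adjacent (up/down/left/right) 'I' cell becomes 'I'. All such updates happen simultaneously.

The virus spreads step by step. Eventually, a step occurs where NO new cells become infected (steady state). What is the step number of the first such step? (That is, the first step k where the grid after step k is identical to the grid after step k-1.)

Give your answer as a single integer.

Answer: 6

Derivation:
Step 0 (initial): 3 infected
Step 1: +7 new -> 10 infected
Step 2: +6 new -> 16 infected
Step 3: +5 new -> 21 infected
Step 4: +4 new -> 25 infected
Step 5: +1 new -> 26 infected
Step 6: +0 new -> 26 infected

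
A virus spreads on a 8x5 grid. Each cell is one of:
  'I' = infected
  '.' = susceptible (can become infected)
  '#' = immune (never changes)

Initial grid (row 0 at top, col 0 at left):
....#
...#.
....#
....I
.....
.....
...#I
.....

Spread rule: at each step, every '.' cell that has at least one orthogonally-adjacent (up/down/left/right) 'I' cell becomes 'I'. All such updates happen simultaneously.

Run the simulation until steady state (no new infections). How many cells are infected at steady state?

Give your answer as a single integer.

Step 0 (initial): 2 infected
Step 1: +4 new -> 6 infected
Step 2: +5 new -> 11 infected
Step 3: +5 new -> 16 infected
Step 4: +7 new -> 23 infected
Step 5: +7 new -> 30 infected
Step 6: +4 new -> 34 infected
Step 7: +1 new -> 35 infected
Step 8: +0 new -> 35 infected

Answer: 35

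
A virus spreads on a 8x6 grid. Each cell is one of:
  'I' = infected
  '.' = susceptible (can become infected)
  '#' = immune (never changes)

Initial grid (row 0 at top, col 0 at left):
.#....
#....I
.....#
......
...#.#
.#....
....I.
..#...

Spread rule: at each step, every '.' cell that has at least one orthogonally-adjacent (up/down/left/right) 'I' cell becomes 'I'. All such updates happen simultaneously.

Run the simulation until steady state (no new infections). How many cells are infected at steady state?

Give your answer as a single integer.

Answer: 40

Derivation:
Step 0 (initial): 2 infected
Step 1: +6 new -> 8 infected
Step 2: +9 new -> 17 infected
Step 3: +6 new -> 23 infected
Step 4: +8 new -> 31 infected
Step 5: +5 new -> 36 infected
Step 6: +3 new -> 39 infected
Step 7: +1 new -> 40 infected
Step 8: +0 new -> 40 infected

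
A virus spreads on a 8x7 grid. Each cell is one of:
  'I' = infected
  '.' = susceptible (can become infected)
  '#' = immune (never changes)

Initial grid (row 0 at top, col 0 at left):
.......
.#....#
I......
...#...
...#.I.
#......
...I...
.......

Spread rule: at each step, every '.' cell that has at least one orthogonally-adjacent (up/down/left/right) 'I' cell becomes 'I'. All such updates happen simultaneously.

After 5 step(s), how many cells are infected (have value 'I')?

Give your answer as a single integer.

Step 0 (initial): 3 infected
Step 1: +11 new -> 14 infected
Step 2: +14 new -> 28 infected
Step 3: +14 new -> 42 infected
Step 4: +6 new -> 48 infected
Step 5: +3 new -> 51 infected

Answer: 51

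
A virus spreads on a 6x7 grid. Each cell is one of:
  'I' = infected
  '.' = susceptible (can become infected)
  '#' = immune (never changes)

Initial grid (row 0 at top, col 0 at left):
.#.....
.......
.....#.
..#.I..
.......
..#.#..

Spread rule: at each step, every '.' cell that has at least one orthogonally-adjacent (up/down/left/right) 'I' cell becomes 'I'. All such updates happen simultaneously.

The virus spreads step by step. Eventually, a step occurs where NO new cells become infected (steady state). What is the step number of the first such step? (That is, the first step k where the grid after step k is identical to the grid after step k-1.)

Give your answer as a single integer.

Answer: 8

Derivation:
Step 0 (initial): 1 infected
Step 1: +4 new -> 5 infected
Step 2: +5 new -> 10 infected
Step 3: +9 new -> 19 infected
Step 4: +7 new -> 26 infected
Step 5: +7 new -> 33 infected
Step 6: +3 new -> 36 infected
Step 7: +1 new -> 37 infected
Step 8: +0 new -> 37 infected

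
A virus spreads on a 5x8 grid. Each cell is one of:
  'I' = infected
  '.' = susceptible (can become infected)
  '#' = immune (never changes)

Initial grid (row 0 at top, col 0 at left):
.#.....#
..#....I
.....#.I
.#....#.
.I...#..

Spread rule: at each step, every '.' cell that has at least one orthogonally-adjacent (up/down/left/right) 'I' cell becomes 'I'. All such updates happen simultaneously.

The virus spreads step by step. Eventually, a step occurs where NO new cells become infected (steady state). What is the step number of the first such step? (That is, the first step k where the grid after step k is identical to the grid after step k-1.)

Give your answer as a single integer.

Step 0 (initial): 3 infected
Step 1: +5 new -> 8 infected
Step 2: +6 new -> 14 infected
Step 3: +7 new -> 21 infected
Step 4: +7 new -> 28 infected
Step 5: +4 new -> 32 infected
Step 6: +1 new -> 33 infected
Step 7: +0 new -> 33 infected

Answer: 7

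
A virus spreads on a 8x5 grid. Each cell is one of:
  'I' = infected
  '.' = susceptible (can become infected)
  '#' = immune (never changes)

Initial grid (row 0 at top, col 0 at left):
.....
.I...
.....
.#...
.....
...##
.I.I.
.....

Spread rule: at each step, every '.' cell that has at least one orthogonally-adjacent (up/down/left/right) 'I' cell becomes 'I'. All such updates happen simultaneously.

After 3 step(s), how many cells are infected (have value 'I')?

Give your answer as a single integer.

Step 0 (initial): 3 infected
Step 1: +10 new -> 13 infected
Step 2: +11 new -> 24 infected
Step 3: +7 new -> 31 infected

Answer: 31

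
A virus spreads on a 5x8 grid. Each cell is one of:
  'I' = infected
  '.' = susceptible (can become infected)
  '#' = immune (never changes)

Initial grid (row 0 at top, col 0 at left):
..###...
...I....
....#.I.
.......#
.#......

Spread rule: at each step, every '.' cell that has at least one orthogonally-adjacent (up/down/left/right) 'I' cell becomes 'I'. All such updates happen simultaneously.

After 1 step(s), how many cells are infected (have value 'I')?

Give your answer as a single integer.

Step 0 (initial): 2 infected
Step 1: +7 new -> 9 infected

Answer: 9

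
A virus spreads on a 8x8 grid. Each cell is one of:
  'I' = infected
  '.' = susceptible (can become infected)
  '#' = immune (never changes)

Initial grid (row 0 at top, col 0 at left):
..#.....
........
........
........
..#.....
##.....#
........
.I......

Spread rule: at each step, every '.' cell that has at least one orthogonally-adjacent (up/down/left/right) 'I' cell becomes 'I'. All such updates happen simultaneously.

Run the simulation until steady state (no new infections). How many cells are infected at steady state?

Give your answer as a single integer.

Step 0 (initial): 1 infected
Step 1: +3 new -> 4 infected
Step 2: +3 new -> 7 infected
Step 3: +3 new -> 10 infected
Step 4: +3 new -> 13 infected
Step 5: +4 new -> 17 infected
Step 6: +5 new -> 22 infected
Step 7: +6 new -> 28 infected
Step 8: +6 new -> 34 infected
Step 9: +9 new -> 43 infected
Step 10: +7 new -> 50 infected
Step 11: +5 new -> 55 infected
Step 12: +3 new -> 58 infected
Step 13: +1 new -> 59 infected
Step 14: +0 new -> 59 infected

Answer: 59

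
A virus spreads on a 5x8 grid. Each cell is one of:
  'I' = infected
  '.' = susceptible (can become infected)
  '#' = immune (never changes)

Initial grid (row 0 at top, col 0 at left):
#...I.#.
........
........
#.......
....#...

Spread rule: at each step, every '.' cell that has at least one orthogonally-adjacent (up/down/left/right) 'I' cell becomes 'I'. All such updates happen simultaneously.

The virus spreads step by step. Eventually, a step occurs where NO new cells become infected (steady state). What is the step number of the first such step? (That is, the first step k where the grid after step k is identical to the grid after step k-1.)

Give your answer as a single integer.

Answer: 9

Derivation:
Step 0 (initial): 1 infected
Step 1: +3 new -> 4 infected
Step 2: +4 new -> 8 infected
Step 3: +6 new -> 14 infected
Step 4: +6 new -> 20 infected
Step 5: +8 new -> 28 infected
Step 6: +5 new -> 33 infected
Step 7: +2 new -> 35 infected
Step 8: +1 new -> 36 infected
Step 9: +0 new -> 36 infected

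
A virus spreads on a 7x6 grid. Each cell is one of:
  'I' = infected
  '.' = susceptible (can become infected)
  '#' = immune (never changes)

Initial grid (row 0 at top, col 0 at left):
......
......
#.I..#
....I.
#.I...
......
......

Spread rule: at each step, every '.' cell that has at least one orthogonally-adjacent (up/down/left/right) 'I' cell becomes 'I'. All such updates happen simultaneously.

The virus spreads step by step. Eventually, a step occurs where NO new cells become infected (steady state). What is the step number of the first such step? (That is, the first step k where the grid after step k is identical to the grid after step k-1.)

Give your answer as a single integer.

Answer: 5

Derivation:
Step 0 (initial): 3 infected
Step 1: +11 new -> 14 infected
Step 2: +10 new -> 24 infected
Step 3: +11 new -> 35 infected
Step 4: +4 new -> 39 infected
Step 5: +0 new -> 39 infected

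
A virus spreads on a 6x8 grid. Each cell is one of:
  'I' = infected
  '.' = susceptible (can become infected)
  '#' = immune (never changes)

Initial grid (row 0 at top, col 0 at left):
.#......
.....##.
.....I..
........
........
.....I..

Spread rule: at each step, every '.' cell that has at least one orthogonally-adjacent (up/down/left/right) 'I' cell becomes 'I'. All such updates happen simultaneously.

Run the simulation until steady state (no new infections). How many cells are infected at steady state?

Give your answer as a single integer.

Step 0 (initial): 2 infected
Step 1: +6 new -> 8 infected
Step 2: +9 new -> 17 infected
Step 3: +9 new -> 26 infected
Step 4: +8 new -> 34 infected
Step 5: +7 new -> 41 infected
Step 6: +3 new -> 44 infected
Step 7: +1 new -> 45 infected
Step 8: +0 new -> 45 infected

Answer: 45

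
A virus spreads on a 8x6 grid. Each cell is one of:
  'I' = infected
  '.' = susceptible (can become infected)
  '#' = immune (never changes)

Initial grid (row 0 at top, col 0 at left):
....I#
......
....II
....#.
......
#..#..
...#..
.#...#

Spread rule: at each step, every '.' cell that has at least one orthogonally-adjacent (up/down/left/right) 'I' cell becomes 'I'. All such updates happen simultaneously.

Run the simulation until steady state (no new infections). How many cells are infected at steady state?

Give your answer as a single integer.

Step 0 (initial): 3 infected
Step 1: +5 new -> 8 infected
Step 2: +5 new -> 13 infected
Step 3: +7 new -> 20 infected
Step 4: +7 new -> 27 infected
Step 5: +5 new -> 32 infected
Step 6: +4 new -> 36 infected
Step 7: +3 new -> 39 infected
Step 8: +1 new -> 40 infected
Step 9: +1 new -> 41 infected
Step 10: +0 new -> 41 infected

Answer: 41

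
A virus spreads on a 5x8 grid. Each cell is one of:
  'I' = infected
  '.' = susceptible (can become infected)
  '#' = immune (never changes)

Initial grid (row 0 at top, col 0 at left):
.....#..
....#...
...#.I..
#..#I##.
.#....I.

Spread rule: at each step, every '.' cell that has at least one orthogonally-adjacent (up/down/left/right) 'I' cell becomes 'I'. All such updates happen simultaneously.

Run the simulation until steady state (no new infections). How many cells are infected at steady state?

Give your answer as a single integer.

Step 0 (initial): 3 infected
Step 1: +6 new -> 9 infected
Step 2: +4 new -> 13 infected
Step 3: +3 new -> 16 infected
Step 4: +2 new -> 18 infected
Step 5: +2 new -> 20 infected
Step 6: +2 new -> 22 infected
Step 7: +4 new -> 26 infected
Step 8: +3 new -> 29 infected
Step 9: +2 new -> 31 infected
Step 10: +0 new -> 31 infected

Answer: 31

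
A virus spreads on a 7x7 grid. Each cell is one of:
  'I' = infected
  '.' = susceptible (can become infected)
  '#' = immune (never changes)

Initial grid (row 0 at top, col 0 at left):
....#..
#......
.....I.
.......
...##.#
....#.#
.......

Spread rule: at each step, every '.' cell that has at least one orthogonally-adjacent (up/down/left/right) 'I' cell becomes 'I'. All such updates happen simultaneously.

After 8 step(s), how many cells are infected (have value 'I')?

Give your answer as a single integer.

Step 0 (initial): 1 infected
Step 1: +4 new -> 5 infected
Step 2: +7 new -> 12 infected
Step 3: +5 new -> 17 infected
Step 4: +5 new -> 22 infected
Step 5: +7 new -> 29 infected
Step 6: +5 new -> 34 infected
Step 7: +5 new -> 39 infected
Step 8: +2 new -> 41 infected

Answer: 41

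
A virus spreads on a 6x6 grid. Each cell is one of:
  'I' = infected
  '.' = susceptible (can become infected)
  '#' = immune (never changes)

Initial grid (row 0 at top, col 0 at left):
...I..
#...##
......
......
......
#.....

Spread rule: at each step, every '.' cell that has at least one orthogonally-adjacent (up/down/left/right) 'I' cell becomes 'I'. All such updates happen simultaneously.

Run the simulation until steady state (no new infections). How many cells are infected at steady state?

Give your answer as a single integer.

Step 0 (initial): 1 infected
Step 1: +3 new -> 4 infected
Step 2: +4 new -> 8 infected
Step 3: +5 new -> 13 infected
Step 4: +5 new -> 18 infected
Step 5: +6 new -> 24 infected
Step 6: +5 new -> 29 infected
Step 7: +3 new -> 32 infected
Step 8: +0 new -> 32 infected

Answer: 32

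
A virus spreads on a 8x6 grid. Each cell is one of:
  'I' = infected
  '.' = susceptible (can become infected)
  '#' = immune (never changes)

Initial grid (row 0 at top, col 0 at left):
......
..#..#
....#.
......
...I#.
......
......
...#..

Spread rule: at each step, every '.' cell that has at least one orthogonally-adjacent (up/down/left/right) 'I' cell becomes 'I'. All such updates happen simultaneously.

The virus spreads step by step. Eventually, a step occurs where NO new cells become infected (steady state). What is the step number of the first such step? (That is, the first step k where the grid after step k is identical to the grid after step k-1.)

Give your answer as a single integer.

Step 0 (initial): 1 infected
Step 1: +3 new -> 4 infected
Step 2: +7 new -> 11 infected
Step 3: +9 new -> 20 infected
Step 4: +11 new -> 31 infected
Step 5: +7 new -> 38 infected
Step 6: +4 new -> 42 infected
Step 7: +1 new -> 43 infected
Step 8: +0 new -> 43 infected

Answer: 8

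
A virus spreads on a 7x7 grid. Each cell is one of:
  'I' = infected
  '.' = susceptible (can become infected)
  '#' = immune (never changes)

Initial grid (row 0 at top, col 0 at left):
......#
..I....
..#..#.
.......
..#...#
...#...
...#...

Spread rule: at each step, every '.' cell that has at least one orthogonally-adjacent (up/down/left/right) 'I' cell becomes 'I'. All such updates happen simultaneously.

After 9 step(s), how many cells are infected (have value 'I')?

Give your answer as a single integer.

Step 0 (initial): 1 infected
Step 1: +3 new -> 4 infected
Step 2: +6 new -> 10 infected
Step 3: +7 new -> 17 infected
Step 4: +7 new -> 24 infected
Step 5: +5 new -> 29 infected
Step 6: +6 new -> 35 infected
Step 7: +4 new -> 39 infected
Step 8: +2 new -> 41 infected
Step 9: +1 new -> 42 infected

Answer: 42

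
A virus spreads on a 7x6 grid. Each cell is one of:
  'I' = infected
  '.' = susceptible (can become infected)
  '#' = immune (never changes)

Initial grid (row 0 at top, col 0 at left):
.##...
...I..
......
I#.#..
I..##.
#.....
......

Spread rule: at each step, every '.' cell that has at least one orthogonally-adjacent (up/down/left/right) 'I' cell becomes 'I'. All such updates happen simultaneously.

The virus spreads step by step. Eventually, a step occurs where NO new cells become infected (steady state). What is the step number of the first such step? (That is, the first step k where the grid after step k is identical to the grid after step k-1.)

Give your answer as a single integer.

Step 0 (initial): 3 infected
Step 1: +6 new -> 9 infected
Step 2: +9 new -> 18 infected
Step 3: +7 new -> 25 infected
Step 4: +4 new -> 29 infected
Step 5: +3 new -> 32 infected
Step 6: +2 new -> 34 infected
Step 7: +1 new -> 35 infected
Step 8: +0 new -> 35 infected

Answer: 8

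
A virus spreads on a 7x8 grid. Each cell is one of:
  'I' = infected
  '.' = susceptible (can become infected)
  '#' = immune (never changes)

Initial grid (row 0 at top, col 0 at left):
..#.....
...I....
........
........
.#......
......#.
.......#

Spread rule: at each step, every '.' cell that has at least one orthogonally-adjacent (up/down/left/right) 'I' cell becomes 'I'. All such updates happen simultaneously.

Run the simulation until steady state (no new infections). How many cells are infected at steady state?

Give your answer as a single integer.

Answer: 52

Derivation:
Step 0 (initial): 1 infected
Step 1: +4 new -> 5 infected
Step 2: +6 new -> 11 infected
Step 3: +9 new -> 20 infected
Step 4: +10 new -> 30 infected
Step 5: +8 new -> 38 infected
Step 6: +7 new -> 45 infected
Step 7: +4 new -> 49 infected
Step 8: +3 new -> 52 infected
Step 9: +0 new -> 52 infected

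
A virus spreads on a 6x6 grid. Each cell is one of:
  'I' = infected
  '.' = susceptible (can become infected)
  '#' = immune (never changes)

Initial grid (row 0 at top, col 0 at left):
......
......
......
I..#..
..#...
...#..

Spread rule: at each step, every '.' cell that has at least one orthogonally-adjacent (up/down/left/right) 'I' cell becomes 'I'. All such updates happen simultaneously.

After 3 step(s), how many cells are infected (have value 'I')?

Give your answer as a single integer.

Answer: 13

Derivation:
Step 0 (initial): 1 infected
Step 1: +3 new -> 4 infected
Step 2: +5 new -> 9 infected
Step 3: +4 new -> 13 infected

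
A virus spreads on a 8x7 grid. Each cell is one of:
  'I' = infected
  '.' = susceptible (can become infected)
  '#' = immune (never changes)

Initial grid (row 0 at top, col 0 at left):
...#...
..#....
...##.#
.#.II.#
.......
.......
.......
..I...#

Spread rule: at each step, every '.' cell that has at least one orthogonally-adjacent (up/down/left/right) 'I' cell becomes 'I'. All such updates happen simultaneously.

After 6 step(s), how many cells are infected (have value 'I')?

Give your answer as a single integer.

Answer: 48

Derivation:
Step 0 (initial): 3 infected
Step 1: +7 new -> 10 infected
Step 2: +11 new -> 21 infected
Step 3: +9 new -> 30 infected
Step 4: +9 new -> 39 infected
Step 5: +7 new -> 46 infected
Step 6: +2 new -> 48 infected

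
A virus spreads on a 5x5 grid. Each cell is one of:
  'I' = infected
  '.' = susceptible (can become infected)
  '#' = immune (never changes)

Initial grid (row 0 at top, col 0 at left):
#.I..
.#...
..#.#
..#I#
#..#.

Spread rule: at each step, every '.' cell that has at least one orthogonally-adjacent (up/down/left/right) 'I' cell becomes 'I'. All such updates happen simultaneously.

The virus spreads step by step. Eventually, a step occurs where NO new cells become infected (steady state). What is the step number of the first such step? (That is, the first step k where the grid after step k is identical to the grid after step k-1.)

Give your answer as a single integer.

Answer: 4

Derivation:
Step 0 (initial): 2 infected
Step 1: +4 new -> 6 infected
Step 2: +2 new -> 8 infected
Step 3: +1 new -> 9 infected
Step 4: +0 new -> 9 infected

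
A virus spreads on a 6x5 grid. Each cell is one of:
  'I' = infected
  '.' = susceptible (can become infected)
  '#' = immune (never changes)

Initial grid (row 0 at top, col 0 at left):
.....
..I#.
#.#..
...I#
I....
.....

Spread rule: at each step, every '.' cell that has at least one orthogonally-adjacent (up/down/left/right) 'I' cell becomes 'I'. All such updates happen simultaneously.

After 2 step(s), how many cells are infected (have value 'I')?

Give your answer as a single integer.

Answer: 21

Derivation:
Step 0 (initial): 3 infected
Step 1: +8 new -> 11 infected
Step 2: +10 new -> 21 infected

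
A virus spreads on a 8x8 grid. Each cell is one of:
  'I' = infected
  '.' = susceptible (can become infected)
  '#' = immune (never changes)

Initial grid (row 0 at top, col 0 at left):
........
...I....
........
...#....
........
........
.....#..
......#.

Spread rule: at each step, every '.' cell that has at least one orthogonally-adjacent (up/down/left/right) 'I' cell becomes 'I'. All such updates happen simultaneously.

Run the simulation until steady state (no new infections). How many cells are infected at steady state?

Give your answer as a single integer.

Answer: 61

Derivation:
Step 0 (initial): 1 infected
Step 1: +4 new -> 5 infected
Step 2: +6 new -> 11 infected
Step 3: +8 new -> 19 infected
Step 4: +9 new -> 28 infected
Step 5: +9 new -> 37 infected
Step 6: +8 new -> 45 infected
Step 7: +7 new -> 52 infected
Step 8: +6 new -> 58 infected
Step 9: +2 new -> 60 infected
Step 10: +1 new -> 61 infected
Step 11: +0 new -> 61 infected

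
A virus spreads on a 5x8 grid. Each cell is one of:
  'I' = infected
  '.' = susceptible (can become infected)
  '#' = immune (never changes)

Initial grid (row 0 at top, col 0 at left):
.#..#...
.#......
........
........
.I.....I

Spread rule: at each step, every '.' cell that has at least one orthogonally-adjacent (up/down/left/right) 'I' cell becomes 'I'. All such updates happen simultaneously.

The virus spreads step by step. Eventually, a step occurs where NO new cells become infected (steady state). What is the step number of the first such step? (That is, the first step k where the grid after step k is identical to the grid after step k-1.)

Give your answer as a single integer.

Step 0 (initial): 2 infected
Step 1: +5 new -> 7 infected
Step 2: +7 new -> 14 infected
Step 3: +7 new -> 21 infected
Step 4: +7 new -> 28 infected
Step 5: +6 new -> 34 infected
Step 6: +3 new -> 37 infected
Step 7: +0 new -> 37 infected

Answer: 7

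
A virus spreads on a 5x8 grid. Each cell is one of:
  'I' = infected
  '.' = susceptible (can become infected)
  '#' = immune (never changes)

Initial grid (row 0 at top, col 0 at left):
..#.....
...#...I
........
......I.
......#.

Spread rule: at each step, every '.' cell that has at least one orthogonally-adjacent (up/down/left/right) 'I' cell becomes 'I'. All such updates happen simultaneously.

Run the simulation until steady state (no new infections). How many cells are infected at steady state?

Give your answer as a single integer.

Step 0 (initial): 2 infected
Step 1: +6 new -> 8 infected
Step 2: +6 new -> 14 infected
Step 3: +5 new -> 19 infected
Step 4: +4 new -> 23 infected
Step 5: +4 new -> 27 infected
Step 6: +4 new -> 31 infected
Step 7: +3 new -> 34 infected
Step 8: +2 new -> 36 infected
Step 9: +1 new -> 37 infected
Step 10: +0 new -> 37 infected

Answer: 37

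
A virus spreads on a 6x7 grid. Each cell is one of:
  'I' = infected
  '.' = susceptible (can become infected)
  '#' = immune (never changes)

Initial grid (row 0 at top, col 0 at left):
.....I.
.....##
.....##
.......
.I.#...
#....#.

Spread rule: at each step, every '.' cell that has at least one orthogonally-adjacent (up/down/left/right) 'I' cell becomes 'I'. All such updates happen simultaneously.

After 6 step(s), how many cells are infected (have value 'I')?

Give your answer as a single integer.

Answer: 33

Derivation:
Step 0 (initial): 2 infected
Step 1: +6 new -> 8 infected
Step 2: +6 new -> 14 infected
Step 3: +8 new -> 22 infected
Step 4: +6 new -> 28 infected
Step 5: +3 new -> 31 infected
Step 6: +2 new -> 33 infected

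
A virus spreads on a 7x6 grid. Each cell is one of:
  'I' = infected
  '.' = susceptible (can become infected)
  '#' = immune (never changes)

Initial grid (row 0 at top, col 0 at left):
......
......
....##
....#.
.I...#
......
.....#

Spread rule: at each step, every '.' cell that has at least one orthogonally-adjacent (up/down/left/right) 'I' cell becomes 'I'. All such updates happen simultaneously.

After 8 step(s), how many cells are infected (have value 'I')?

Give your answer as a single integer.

Answer: 36

Derivation:
Step 0 (initial): 1 infected
Step 1: +4 new -> 5 infected
Step 2: +7 new -> 12 infected
Step 3: +8 new -> 20 infected
Step 4: +6 new -> 26 infected
Step 5: +5 new -> 31 infected
Step 6: +2 new -> 33 infected
Step 7: +2 new -> 35 infected
Step 8: +1 new -> 36 infected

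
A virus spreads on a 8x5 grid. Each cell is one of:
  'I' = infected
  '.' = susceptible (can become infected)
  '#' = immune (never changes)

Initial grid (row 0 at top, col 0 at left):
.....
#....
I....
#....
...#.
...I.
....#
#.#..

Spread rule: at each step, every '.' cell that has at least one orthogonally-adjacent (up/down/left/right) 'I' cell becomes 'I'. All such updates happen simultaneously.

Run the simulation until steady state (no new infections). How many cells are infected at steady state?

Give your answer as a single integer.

Step 0 (initial): 2 infected
Step 1: +4 new -> 6 infected
Step 2: +8 new -> 14 infected
Step 3: +9 new -> 23 infected
Step 4: +8 new -> 31 infected
Step 5: +2 new -> 33 infected
Step 6: +1 new -> 34 infected
Step 7: +0 new -> 34 infected

Answer: 34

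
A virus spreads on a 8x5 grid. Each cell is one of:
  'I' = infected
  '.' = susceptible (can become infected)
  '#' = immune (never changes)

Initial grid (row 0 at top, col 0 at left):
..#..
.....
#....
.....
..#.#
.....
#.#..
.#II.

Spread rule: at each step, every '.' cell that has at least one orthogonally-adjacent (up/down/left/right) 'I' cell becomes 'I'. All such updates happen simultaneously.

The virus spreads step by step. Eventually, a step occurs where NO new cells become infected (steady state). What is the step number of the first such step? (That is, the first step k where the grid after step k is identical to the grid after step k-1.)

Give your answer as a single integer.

Answer: 11

Derivation:
Step 0 (initial): 2 infected
Step 1: +2 new -> 4 infected
Step 2: +2 new -> 6 infected
Step 3: +3 new -> 9 infected
Step 4: +2 new -> 11 infected
Step 5: +6 new -> 17 infected
Step 6: +5 new -> 22 infected
Step 7: +5 new -> 27 infected
Step 8: +2 new -> 29 infected
Step 9: +2 new -> 31 infected
Step 10: +1 new -> 32 infected
Step 11: +0 new -> 32 infected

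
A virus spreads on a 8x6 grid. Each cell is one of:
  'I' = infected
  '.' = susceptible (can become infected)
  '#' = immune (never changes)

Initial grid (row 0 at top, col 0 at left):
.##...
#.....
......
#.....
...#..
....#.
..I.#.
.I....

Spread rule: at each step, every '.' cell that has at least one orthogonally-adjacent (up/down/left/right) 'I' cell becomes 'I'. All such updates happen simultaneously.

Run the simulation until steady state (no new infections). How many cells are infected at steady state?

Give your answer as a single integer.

Answer: 40

Derivation:
Step 0 (initial): 2 infected
Step 1: +5 new -> 7 infected
Step 2: +5 new -> 12 infected
Step 3: +4 new -> 16 infected
Step 4: +5 new -> 21 infected
Step 5: +5 new -> 26 infected
Step 6: +7 new -> 33 infected
Step 7: +4 new -> 37 infected
Step 8: +2 new -> 39 infected
Step 9: +1 new -> 40 infected
Step 10: +0 new -> 40 infected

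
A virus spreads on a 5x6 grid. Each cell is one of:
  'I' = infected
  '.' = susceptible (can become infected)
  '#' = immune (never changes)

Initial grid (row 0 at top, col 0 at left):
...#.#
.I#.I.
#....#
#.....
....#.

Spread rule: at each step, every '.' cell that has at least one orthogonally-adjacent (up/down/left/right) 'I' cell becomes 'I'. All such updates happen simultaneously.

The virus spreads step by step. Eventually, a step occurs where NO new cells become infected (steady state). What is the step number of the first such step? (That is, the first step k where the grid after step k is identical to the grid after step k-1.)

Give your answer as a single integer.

Step 0 (initial): 2 infected
Step 1: +7 new -> 9 infected
Step 2: +6 new -> 15 infected
Step 3: +4 new -> 19 infected
Step 4: +4 new -> 23 infected
Step 5: +0 new -> 23 infected

Answer: 5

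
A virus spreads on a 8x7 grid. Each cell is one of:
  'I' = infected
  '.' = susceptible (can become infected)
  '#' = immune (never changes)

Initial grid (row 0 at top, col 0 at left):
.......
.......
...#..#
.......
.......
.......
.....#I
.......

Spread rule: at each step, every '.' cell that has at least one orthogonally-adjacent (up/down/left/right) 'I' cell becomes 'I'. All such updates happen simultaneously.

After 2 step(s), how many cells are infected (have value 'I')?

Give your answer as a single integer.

Answer: 6

Derivation:
Step 0 (initial): 1 infected
Step 1: +2 new -> 3 infected
Step 2: +3 new -> 6 infected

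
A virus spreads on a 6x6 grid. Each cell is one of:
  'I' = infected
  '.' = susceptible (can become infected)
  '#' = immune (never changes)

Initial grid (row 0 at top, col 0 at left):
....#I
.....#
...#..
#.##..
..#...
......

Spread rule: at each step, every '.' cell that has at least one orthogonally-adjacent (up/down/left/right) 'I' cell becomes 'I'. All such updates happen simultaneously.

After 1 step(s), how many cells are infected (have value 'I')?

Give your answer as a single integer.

Answer: 1

Derivation:
Step 0 (initial): 1 infected
Step 1: +0 new -> 1 infected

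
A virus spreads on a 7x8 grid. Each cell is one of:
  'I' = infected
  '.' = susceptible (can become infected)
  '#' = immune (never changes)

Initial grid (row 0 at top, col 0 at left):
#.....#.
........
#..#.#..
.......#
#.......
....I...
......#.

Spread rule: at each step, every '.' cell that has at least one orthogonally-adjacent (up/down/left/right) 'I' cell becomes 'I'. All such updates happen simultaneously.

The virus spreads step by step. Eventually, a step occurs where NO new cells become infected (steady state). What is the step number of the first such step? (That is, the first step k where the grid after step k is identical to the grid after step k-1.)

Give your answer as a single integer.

Step 0 (initial): 1 infected
Step 1: +4 new -> 5 infected
Step 2: +7 new -> 12 infected
Step 3: +8 new -> 20 infected
Step 4: +8 new -> 28 infected
Step 5: +7 new -> 35 infected
Step 6: +7 new -> 42 infected
Step 7: +3 new -> 45 infected
Step 8: +3 new -> 48 infected
Step 9: +0 new -> 48 infected

Answer: 9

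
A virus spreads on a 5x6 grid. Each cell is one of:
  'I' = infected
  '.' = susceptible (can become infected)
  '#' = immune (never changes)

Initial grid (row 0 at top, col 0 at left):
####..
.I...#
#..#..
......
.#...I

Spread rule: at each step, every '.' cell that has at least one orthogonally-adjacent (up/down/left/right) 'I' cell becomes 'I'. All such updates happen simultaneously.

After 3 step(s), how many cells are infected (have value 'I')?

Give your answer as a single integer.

Answer: 19

Derivation:
Step 0 (initial): 2 infected
Step 1: +5 new -> 7 infected
Step 2: +6 new -> 13 infected
Step 3: +6 new -> 19 infected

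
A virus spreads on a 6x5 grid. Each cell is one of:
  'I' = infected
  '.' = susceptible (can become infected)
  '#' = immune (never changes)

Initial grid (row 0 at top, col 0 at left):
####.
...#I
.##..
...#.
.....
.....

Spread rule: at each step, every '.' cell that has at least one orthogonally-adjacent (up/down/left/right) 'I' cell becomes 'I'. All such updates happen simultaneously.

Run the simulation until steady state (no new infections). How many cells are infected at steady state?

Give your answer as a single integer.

Step 0 (initial): 1 infected
Step 1: +2 new -> 3 infected
Step 2: +2 new -> 5 infected
Step 3: +1 new -> 6 infected
Step 4: +2 new -> 8 infected
Step 5: +2 new -> 10 infected
Step 6: +3 new -> 13 infected
Step 7: +3 new -> 16 infected
Step 8: +2 new -> 18 infected
Step 9: +1 new -> 19 infected
Step 10: +1 new -> 20 infected
Step 11: +1 new -> 21 infected
Step 12: +1 new -> 22 infected
Step 13: +0 new -> 22 infected

Answer: 22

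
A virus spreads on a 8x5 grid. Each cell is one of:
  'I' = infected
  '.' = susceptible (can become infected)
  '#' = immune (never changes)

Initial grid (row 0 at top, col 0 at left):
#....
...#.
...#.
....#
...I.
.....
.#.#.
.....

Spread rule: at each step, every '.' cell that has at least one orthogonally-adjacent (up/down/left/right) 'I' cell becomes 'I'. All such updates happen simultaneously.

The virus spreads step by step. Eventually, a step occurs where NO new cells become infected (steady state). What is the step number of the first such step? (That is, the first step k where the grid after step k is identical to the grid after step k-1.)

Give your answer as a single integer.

Answer: 10

Derivation:
Step 0 (initial): 1 infected
Step 1: +4 new -> 5 infected
Step 2: +4 new -> 9 infected
Step 3: +6 new -> 15 infected
Step 4: +6 new -> 21 infected
Step 5: +6 new -> 27 infected
Step 6: +4 new -> 31 infected
Step 7: +1 new -> 32 infected
Step 8: +1 new -> 33 infected
Step 9: +1 new -> 34 infected
Step 10: +0 new -> 34 infected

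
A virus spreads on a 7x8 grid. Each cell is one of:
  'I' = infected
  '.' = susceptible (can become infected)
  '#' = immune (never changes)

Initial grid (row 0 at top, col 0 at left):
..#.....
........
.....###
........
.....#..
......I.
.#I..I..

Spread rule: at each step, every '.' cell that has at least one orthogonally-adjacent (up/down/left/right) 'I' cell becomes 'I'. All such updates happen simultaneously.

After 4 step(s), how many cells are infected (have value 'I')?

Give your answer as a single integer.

Step 0 (initial): 3 infected
Step 1: +7 new -> 10 infected
Step 2: +7 new -> 17 infected
Step 3: +7 new -> 24 infected
Step 4: +6 new -> 30 infected

Answer: 30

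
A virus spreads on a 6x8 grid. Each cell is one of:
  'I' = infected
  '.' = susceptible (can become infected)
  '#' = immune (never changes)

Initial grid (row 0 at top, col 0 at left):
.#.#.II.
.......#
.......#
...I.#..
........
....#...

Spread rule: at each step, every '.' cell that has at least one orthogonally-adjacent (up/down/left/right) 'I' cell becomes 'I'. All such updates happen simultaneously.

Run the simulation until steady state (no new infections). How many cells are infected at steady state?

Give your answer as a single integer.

Answer: 42

Derivation:
Step 0 (initial): 3 infected
Step 1: +8 new -> 11 infected
Step 2: +10 new -> 21 infected
Step 3: +7 new -> 28 infected
Step 4: +8 new -> 36 infected
Step 5: +4 new -> 40 infected
Step 6: +2 new -> 42 infected
Step 7: +0 new -> 42 infected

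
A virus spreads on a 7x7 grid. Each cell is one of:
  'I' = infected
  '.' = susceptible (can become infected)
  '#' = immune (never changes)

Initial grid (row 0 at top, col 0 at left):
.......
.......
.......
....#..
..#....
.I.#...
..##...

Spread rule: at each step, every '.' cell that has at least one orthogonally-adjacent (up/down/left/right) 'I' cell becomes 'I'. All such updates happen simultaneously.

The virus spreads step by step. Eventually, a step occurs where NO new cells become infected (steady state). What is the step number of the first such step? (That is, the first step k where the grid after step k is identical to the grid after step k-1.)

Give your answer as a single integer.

Step 0 (initial): 1 infected
Step 1: +4 new -> 5 infected
Step 2: +3 new -> 8 infected
Step 3: +3 new -> 11 infected
Step 4: +4 new -> 15 infected
Step 5: +5 new -> 20 infected
Step 6: +5 new -> 25 infected
Step 7: +5 new -> 30 infected
Step 8: +7 new -> 37 infected
Step 9: +5 new -> 42 infected
Step 10: +2 new -> 44 infected
Step 11: +0 new -> 44 infected

Answer: 11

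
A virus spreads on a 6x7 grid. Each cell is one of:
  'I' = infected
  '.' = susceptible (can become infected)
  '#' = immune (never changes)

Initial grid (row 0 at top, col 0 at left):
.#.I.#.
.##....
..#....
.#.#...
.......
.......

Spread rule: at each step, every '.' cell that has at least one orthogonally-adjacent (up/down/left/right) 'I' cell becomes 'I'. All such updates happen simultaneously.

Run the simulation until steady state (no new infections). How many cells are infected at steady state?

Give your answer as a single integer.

Answer: 35

Derivation:
Step 0 (initial): 1 infected
Step 1: +3 new -> 4 infected
Step 2: +2 new -> 6 infected
Step 3: +2 new -> 8 infected
Step 4: +3 new -> 11 infected
Step 5: +4 new -> 15 infected
Step 6: +4 new -> 19 infected
Step 7: +4 new -> 23 infected
Step 8: +4 new -> 27 infected
Step 9: +2 new -> 29 infected
Step 10: +2 new -> 31 infected
Step 11: +1 new -> 32 infected
Step 12: +2 new -> 34 infected
Step 13: +1 new -> 35 infected
Step 14: +0 new -> 35 infected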